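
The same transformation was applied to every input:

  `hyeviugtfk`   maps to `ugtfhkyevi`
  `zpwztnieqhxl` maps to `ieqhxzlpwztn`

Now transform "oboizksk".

Each output is the input with this applied: swap the first and last characters, then swap the front and back halves of the string.
"oboizksk" → "kboizkso" → "zksokboi".

zksokboi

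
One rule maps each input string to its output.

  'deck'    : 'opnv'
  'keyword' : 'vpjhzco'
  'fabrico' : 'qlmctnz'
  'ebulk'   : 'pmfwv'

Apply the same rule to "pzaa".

akll

The pattern: shift every letter 11 places forward in the alphabet (wrapping around).
Applying that to "pzaa" gives "akll".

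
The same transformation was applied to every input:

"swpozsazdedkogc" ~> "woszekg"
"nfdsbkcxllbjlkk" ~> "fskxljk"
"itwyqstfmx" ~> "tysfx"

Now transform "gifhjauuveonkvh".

What's happening: keep every other character starting from the second (positions 2nd, 4th, 6th, ...).
On "gifhjauuveonkvh" that produces "ihauenv".

ihauenv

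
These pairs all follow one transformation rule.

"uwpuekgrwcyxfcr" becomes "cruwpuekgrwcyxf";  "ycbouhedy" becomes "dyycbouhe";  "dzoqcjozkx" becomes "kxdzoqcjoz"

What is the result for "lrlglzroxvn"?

vnlrlglzrox

The rule is to move the last 2 characters to the front (rotate right by 2).
Doing the same to "lrlglzroxvn": "vnlrlglzrox".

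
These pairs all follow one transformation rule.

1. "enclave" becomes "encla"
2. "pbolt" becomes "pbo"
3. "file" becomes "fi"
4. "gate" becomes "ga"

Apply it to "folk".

fo

The rule is to delete the last 2 characters.
"folk" → "fo".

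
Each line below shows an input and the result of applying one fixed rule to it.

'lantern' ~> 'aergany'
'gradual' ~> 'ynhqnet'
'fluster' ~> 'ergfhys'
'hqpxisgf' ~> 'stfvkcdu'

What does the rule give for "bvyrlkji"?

Each output is the input with this applied: reverse the string, then shift every letter 13 places forward in the alphabet (wrapping around) — i.e. ROT13.
Starting from "bvyrlkji": after the first operation, "ijklryvb"; after the second, "vwxyelio".

vwxyelio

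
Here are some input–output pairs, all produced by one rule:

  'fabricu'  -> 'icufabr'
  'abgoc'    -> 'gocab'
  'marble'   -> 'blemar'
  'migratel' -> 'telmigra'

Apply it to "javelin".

linjave

What's happening: move the last 3 characters to the front (rotate right by 3).
Doing the same to "javelin": "linjave".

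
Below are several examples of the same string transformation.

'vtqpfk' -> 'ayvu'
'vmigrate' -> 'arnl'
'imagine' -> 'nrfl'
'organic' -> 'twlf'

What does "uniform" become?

zsnk

In each case the input is transformed by: shift every letter 5 places forward in the alphabet (wrapping around), then keep only the first 4 characters.
On "uniform": the first step gives "zsnktwr", and the second then gives "zsnk".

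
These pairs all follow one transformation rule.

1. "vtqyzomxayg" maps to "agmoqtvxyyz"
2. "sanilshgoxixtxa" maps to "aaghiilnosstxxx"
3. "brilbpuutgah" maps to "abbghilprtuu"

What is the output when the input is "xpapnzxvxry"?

The rule is to sort the characters into alphabetical order.
"xpapnzxvxry" → "anpprvxxxyz".

anpprvxxxyz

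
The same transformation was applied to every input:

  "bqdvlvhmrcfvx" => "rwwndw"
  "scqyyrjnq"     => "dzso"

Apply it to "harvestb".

Looking at the pairs, the operation is to keep every other character starting from the second (positions 2nd, 4th, 6th, ...), then shift every letter 1 place forward in the alphabet (wrapping around).
Doing the same to "harvestb": "bwtc".

bwtc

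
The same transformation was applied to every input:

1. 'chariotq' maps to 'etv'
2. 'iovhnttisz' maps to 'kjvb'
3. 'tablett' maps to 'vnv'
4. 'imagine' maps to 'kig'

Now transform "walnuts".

ypu

Rule — keep one character in every 3, starting at position 1 (positions 1st, 4th, 7th, ...), then shift every letter 2 places forward in the alphabet (wrapping around).
Working it through for "walnuts": intermediate "wns", final "ypu".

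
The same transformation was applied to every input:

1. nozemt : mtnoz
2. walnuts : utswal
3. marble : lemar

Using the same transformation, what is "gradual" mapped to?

What's happening: move the first 3 characters to the end (rotate left by 3), then delete the first character.
Working it through for "gradual": intermediate "dualgra", final "ualgra".

ualgra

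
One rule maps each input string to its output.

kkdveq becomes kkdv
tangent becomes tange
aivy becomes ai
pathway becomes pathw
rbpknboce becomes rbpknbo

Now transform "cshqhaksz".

Rule — delete the last 2 characters.
On "cshqhaksz" that produces "cshqhak".

cshqhak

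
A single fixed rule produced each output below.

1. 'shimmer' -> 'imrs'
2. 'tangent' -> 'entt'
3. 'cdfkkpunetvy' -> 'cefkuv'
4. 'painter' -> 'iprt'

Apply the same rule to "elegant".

aeet

Looking at the pairs, the operation is to keep every other character starting from the first (positions 1st, 3rd, 5th, ...), then sort the characters into alphabetical order.
Starting from "elegant": after the first operation, "eeat"; after the second, "aeet".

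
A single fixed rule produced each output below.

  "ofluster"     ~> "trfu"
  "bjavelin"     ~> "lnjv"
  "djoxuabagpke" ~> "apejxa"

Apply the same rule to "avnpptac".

The pattern: keep every other character starting from the second (positions 2nd, 4th, 6th, ...), then swap the front and back halves of the string.
On "avnpptac": the first step gives "vptc", and the second then gives "tcvp".

tcvp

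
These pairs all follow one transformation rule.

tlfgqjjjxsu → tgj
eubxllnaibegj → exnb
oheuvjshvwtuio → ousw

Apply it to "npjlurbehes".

nlb

The rule is to delete the last 3 characters, then keep one character in every 3, starting at position 1 (positions 1st, 4th, 7th, ...).
For "npjlurbehes", step one produces "npjlurbe"; step two turns that into "nlb".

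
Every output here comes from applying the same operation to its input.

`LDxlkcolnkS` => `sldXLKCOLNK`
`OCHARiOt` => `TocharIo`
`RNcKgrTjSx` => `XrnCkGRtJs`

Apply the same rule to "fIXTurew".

WFixtURE

The pattern: move the last character to the front, then flip the case of every letter.
For "fIXTurew", step one produces "wfIXTure"; step two turns that into "WFixtURE".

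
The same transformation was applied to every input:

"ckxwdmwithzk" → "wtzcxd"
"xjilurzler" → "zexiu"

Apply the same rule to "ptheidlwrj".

lrphi

Looking at the pairs, the operation is to keep every other character starting from the first (positions 1st, 3rd, 5th, ...), then move the first 3 characters to the end (rotate left by 3).
On "ptheidlwrj": the first step gives "philr", and the second then gives "lrphi".
(Check on "ckxwdmwithzk": → "cxdwtz" → "wtzcxd" ✓)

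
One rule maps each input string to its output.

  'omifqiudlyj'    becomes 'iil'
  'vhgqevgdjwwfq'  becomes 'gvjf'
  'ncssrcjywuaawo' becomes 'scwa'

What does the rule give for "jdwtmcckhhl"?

wch

The rule is to keep one character in every 3, starting at position 3 (positions 3rd, 6th, 9th, ...).
On "jdwtmcckhhl" that produces "wch".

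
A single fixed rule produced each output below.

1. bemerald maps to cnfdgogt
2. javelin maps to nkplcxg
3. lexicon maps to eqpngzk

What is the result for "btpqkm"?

Looking at the pairs, the operation is to shift every letter 2 places forward in the alphabet (wrapping around), then move the last 3 characters to the front (rotate right by 3).
Starting from "btpqkm": after the first operation, "dvrsmo"; after the second, "smodvr".

smodvr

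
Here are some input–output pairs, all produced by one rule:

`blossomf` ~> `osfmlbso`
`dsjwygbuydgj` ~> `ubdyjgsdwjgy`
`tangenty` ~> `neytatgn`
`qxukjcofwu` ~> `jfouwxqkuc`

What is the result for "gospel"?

sleogp

Each output is the input with this applied: swap each adjacent pair of characters (1↔2, 3↔4, ...), then swap the front and back halves of the string.
Applying that to "gospel" gives "sleogp".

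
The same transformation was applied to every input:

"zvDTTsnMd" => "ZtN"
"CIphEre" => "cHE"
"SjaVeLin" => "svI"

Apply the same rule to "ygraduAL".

YAa

What's happening: flip the case of every letter, then keep one character in every 3, starting at position 1 (positions 1st, 4th, 7th, ...).
For "ygraduAL", step one produces "YGRADUal"; step two turns that into "YAa".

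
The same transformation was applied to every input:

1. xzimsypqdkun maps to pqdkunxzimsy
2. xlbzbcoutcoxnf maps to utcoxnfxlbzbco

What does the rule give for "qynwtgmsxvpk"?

The transformation: swap the front and back halves of the string.
For "qynwtgmsxvpk" the result is "msxvpkqynwtg".

msxvpkqynwtg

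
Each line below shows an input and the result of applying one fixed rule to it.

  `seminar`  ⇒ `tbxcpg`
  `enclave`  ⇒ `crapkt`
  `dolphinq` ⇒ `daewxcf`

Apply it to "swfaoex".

lupdtm

In each case the input is transformed by: shift every letter 11 places backward in the alphabet (wrapping around), then delete the first character.
Doing the same to "swfaoex": "lupdtm".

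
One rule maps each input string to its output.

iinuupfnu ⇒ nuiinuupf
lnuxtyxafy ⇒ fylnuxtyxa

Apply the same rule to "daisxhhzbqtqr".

What's happening: move the last 2 characters to the front (rotate right by 2).
So "daisxhhzbqtqr" becomes "qrdaisxhhzbqt".

qrdaisxhhzbqt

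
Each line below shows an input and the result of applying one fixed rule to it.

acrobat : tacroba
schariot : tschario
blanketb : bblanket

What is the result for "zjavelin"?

The transformation: move the last character to the front.
Applying that to "zjavelin" gives "nzjaveli".

nzjaveli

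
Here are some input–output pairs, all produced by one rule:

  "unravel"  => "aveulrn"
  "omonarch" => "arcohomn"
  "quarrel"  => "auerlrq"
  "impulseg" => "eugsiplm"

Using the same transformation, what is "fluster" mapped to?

euftlsr

The transformation: sort the characters into alphabetical order, then take characters alternately from the front and the back (1st, last, 2nd, 2nd-last, ...).
So "fluster" becomes "euftlsr".
(Check on "omonarch": → "achmnoor" → "arcohomn" ✓)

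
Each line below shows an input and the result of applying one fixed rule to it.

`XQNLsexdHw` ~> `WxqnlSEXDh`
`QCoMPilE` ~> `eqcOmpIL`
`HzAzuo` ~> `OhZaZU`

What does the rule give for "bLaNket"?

TBlAnKE

In each case the input is transformed by: move the last character to the front, then flip the case of every letter.
On "bLaNket" that produces "TBlAnKE".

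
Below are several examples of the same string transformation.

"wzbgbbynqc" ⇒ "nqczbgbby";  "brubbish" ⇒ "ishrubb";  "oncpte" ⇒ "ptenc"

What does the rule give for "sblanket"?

ketblan

Each output is the input with this applied: delete the first character, then move the last 3 characters to the front (rotate right by 3).
"sblanket" → "blanket" → "ketblan".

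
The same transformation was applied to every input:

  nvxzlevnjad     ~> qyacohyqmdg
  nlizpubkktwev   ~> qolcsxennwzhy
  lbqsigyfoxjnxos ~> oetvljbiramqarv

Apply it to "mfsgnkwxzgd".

pivjqnzacjg

The transformation: shift every letter 3 places forward in the alphabet (wrapping around).
For "mfsgnkwxzgd" the result is "pivjqnzacjg".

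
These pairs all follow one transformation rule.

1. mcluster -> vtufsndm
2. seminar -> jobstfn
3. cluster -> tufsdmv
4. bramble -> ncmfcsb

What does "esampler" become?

nqmfsftb

In each case the input is transformed by: shift every letter 1 place forward in the alphabet (wrapping around), then move the first 3 characters to the end (rotate left by 3).
On "esampler" that produces "nqmfsftb".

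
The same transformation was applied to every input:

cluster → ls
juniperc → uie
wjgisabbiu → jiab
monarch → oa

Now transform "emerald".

The pattern: delete the last 2 characters, then keep every other character starting from the second (positions 2nd, 4th, 6th, ...).
Applying both steps to "emerald": "emera", then "mr".
(Check on "monarch": → "monar" → "oa" ✓)

mr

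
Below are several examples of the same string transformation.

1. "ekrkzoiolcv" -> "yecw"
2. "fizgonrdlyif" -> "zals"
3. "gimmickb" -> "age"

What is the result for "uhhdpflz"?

What's happening: keep one character in every 3, starting at position 1 (positions 1st, 4th, 7th, ...), then shift every letter 6 places backward in the alphabet (wrapping around).
Applying that to "uhhdpflz" gives "oxf".

oxf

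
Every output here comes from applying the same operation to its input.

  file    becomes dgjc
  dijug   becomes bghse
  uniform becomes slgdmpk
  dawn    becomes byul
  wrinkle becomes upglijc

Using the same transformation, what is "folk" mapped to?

dmji

The transformation: shift every letter 2 places backward in the alphabet (wrapping around).
On "folk" that produces "dmji".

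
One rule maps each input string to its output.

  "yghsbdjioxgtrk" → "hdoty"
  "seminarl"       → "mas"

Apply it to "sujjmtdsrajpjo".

jtrps

The rule is to move the first 2 characters to the end (rotate left by 2), then keep one character in every 3, starting at position 1 (positions 1st, 4th, 7th, ...).
Starting from "sujjmtdsrajpjo": after the first operation, "jjmtdsrajpjosu"; after the second, "jtrps".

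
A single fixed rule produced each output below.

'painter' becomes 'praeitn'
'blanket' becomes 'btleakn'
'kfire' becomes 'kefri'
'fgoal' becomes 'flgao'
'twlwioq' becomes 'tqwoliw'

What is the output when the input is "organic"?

ocrigna

The transformation: take characters alternately from the front and the back (1st, last, 2nd, 2nd-last, ...).
"organic" → "ocrigna".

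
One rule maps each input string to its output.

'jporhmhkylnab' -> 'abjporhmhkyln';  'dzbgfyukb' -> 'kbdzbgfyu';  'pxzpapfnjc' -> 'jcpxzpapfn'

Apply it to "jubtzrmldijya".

Rule — move the last 2 characters to the front (rotate right by 2).
Applying that to "jubtzrmldijya" gives "yajubtzrmldij".

yajubtzrmldij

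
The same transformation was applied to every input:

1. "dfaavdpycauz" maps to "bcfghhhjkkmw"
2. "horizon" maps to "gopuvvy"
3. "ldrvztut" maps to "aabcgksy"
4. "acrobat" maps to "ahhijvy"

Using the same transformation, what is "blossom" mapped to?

The rule is to shift every letter 7 places forward in the alphabet (wrapping around), then sort the characters into alphabetical order.
Applying that to "blossom" gives "istvvzz".

istvvzz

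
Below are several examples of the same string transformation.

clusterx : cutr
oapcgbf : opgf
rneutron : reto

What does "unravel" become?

The transformation: keep every other character starting from the first (positions 1st, 3rd, 5th, ...).
For "unravel" the result is "urvl".

urvl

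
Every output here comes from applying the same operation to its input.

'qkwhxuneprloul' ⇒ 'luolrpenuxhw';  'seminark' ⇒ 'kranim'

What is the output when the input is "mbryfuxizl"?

lzixufyr

What's happening: reverse the string, then delete the last 2 characters.
On "mbryfuxizl": the first step gives "lzixufyrbm", and the second then gives "lzixufyr".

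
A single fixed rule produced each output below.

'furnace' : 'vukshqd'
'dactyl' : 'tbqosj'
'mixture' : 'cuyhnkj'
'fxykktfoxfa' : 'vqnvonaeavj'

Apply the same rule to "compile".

suebcyf

Looking at the pairs, the operation is to shift every letter 10 places backward in the alphabet (wrapping around), then take characters alternately from the front and the back (1st, last, 2nd, 2nd-last, ...).
For "compile", step one produces "secfybu"; step two turns that into "suebcyf".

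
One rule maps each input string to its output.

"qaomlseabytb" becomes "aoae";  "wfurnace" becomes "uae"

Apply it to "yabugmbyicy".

What's happening: swap each adjacent pair of characters (1↔2, 3↔4, ...), then keep only the vowels.
"yabugmbyicy" → "ayubmgybciy" → "aui".

aui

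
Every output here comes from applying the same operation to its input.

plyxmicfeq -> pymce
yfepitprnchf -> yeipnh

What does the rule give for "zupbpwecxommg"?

zppexmg

Looking at the pairs, the operation is to keep every other character starting from the first (positions 1st, 3rd, 5th, ...).
For "zupbpwecxommg" the result is "zppexmg".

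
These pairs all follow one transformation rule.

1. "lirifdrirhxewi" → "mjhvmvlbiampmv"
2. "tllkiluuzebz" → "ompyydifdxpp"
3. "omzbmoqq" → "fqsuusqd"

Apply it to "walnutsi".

ryxwmaep

In each case the input is transformed by: move the first 3 characters to the end (rotate left by 3), then shift every letter 4 places forward in the alphabet (wrapping around).
Starting from "walnutsi": after the first operation, "nutsiwal"; after the second, "ryxwmaep".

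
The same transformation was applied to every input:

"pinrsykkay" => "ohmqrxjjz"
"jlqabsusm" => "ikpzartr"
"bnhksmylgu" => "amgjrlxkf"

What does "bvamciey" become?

auzlbhd

Rule — shift every letter 1 place backward in the alphabet (wrapping around), then delete the last character.
Working it through for "bvamciey": intermediate "auzlbhdx", final "auzlbhd".
(Check on "bnhksmylgu": → "amgjrlxkft" → "amgjrlxkf" ✓)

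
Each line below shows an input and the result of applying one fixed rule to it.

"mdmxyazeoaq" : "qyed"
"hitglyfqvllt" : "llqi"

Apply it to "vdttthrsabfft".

ftsd

The transformation: keep one character in every 3, starting at position 2 (positions 2nd, 5th, 8th, ...), then swap the first and last characters.
For "vdttthrsabfft" the result is "ftsd".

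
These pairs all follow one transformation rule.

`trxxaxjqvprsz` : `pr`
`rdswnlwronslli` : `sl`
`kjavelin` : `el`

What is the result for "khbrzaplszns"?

sz

The rule is to move the last 2 characters to the front (rotate right by 2), then keep only the last 2 characters.
Starting from "khbrzaplszns": after the first operation, "nskhbrzaplsz"; after the second, "sz".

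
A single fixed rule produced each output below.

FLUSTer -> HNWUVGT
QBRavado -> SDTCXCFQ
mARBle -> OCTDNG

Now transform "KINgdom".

The rule is to shift every letter 2 places forward in the alphabet (wrapping around), then convert every letter to uppercase.
Starting from "KINgdom": after the first operation, "MKPifqo"; after the second, "MKPIFQO".

MKPIFQO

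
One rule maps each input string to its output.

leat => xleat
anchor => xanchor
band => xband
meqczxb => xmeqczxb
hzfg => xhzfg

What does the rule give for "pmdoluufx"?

Each output is the input with this applied: prepend "x".
"pmdoluufx" → "xpmdoluufx".

xpmdoluufx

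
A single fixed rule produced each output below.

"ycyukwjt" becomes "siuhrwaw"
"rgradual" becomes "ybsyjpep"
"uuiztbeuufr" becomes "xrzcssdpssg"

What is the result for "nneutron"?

srpmlllc

In each case the input is transformed by: shift every letter 2 places backward in the alphabet (wrapping around), then move the first 3 characters to the end (rotate left by 3).
Applying both steps to "nneutron": "llcsrpml", then "srpmlllc".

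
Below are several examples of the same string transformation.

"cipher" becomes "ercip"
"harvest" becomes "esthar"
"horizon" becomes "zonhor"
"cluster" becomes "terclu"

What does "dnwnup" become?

updnw

Each output is the input with this applied: move the first 3 characters to the end (rotate left by 3), then delete the first character.
"dnwnup" → "nupdnw" → "updnw".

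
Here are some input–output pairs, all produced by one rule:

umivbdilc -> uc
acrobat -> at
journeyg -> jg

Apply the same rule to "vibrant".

What's happening: take characters alternately from the front and the back (1st, last, 2nd, 2nd-last, ...), then keep only the first 2 characters.
"vibrant" → "vtinbar" → "vt".
(Check on "journeyg": → "jgoyuern" → "jg" ✓)

vt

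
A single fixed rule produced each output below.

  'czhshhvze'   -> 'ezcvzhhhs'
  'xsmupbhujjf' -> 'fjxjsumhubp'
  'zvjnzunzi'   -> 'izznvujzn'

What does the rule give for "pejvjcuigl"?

Rule — move the last character to the front, then take characters alternately from the front and the back (1st, last, 2nd, 2nd-last, ...).
For "pejvjcuigl", step one produces "lpejvjcuig"; step two turns that into "lgpieujcvj".

lgpieujcvj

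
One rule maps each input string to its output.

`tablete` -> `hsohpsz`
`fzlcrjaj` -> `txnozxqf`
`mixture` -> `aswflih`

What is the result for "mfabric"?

In each case the input is transformed by: take characters alternately from the front and the back (1st, last, 2nd, 2nd-last, ...), then shift every letter 12 places backward in the alphabet (wrapping around).
On "mfabric" that produces "aqtwofp".

aqtwofp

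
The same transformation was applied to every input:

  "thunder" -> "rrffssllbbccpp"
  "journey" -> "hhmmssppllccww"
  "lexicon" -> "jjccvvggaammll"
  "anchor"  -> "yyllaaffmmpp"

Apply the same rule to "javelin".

hhyyttccjjggll

Looking at the pairs, the operation is to shift every letter 2 places backward in the alphabet (wrapping around), then double every character.
For "javelin", step one produces "hytcjgl"; step two turns that into "hhyyttccjjggll".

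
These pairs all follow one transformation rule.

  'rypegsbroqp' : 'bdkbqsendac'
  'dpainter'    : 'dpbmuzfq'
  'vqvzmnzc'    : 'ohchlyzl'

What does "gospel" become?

xsaebq

Each output is the input with this applied: move the last character to the front, then shift every letter 12 places forward in the alphabet (wrapping around).
Applying both steps to "gospel": "lgospe", then "xsaebq".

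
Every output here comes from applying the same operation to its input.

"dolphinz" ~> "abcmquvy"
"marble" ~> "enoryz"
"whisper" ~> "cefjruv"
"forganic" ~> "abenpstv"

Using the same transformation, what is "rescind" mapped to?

What's happening: shift every letter 13 places forward in the alphabet (wrapping around) — i.e. ROT13, then sort the characters into alphabetical order.
On "rescind": the first step gives "erfpvaq", and the second then gives "aefpqrv".

aefpqrv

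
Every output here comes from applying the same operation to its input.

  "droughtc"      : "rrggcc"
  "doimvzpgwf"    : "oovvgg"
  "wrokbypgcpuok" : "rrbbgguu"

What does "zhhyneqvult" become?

The rule is to keep one character in every 3, starting at position 2 (positions 2nd, 5th, 8th, ...), then double every character.
"zhhyneqvult" → "hhnnvvtt".

hhnnvvtt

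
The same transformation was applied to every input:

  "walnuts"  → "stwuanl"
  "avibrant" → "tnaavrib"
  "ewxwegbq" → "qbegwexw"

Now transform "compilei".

In each case the input is transformed by: move the last character to the front, then take characters alternately from the front and the back (1st, last, 2nd, 2nd-last, ...).
Working it through for "compilei": intermediate "icompile", final "iecloimp".
(Check on "ewxwegbq": → "qewxwegb" → "qbegwexw" ✓)

iecloimp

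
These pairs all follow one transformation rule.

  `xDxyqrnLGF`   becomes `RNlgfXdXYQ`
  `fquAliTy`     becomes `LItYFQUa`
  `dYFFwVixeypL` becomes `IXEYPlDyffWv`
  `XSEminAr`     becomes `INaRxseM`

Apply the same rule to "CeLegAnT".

In each case the input is transformed by: swap the front and back halves of the string, then flip the case of every letter.
Applying both steps to "CeLegAnT": "gAnTCeLe", then "GaNtcElE".
(Check on "dYFFwVixeypL": → "ixeypLdYFFwV" → "IXEYPlDyffWv" ✓)

GaNtcElE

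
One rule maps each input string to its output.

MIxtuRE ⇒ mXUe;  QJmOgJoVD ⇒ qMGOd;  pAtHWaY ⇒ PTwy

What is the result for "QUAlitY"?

qaIy

Each output is the input with this applied: flip the case of every letter, then keep every other character starting from the first (positions 1st, 3rd, 5th, ...).
For "QUAlitY", step one produces "quaLITy"; step two turns that into "qaIy".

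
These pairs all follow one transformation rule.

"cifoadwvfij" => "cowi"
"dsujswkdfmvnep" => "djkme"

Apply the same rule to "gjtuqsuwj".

What's happening: keep one character in every 3, starting at position 1 (positions 1st, 4th, 7th, ...).
Doing the same to "gjtuqsuwj": "guu".

guu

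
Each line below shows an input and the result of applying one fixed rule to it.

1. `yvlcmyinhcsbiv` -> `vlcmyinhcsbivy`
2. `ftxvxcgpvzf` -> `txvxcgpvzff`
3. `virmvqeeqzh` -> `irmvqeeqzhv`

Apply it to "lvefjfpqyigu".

Each output is the input with this applied: move the first character to the end.
"lvefjfpqyigu" → "vefjfpqyigul".

vefjfpqyigul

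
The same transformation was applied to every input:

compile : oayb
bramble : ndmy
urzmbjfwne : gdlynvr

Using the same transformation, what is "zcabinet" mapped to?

lomnu

Looking at the pairs, the operation is to shift every letter 12 places forward in the alphabet (wrapping around), then delete the last 3 characters.
Working it through for "zcabinet": intermediate "lomnuzqf", final "lomnu".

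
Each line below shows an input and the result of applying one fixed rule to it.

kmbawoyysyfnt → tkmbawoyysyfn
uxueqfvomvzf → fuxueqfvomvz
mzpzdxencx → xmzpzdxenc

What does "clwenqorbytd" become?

dclwenqorbyt

Looking at the pairs, the operation is to move the last character to the front.
So "clwenqorbytd" becomes "dclwenqorbyt".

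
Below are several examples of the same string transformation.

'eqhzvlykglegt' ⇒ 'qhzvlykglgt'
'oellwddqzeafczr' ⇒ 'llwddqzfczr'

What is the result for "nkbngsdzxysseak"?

Rule — remove every vowel.
"nkbngsdzxysseak" → "nkbngsdzxyssk".

nkbngsdzxyssk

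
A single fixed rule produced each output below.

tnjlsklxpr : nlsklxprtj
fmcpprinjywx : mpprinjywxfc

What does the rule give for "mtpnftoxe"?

What's happening: move the first 2 characters to the end (rotate left by 2), then swap the first and last characters.
Working it through for "mtpnftoxe": intermediate "pnftoxemt", final "tnftoxemp".

tnftoxemp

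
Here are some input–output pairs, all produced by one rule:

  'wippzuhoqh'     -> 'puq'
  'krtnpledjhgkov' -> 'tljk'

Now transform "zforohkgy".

The rule is to keep one character in every 3, starting at position 3 (positions 3rd, 6th, 9th, ...).
Applying that to "zforohkgy" gives "ohy".

ohy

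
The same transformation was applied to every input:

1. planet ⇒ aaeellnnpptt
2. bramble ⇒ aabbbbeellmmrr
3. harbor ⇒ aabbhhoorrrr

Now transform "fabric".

What's happening: sort the characters into alphabetical order, then double every character.
Applying both steps to "fabric": "abcfir", then "aabbccffiirr".

aabbccffiirr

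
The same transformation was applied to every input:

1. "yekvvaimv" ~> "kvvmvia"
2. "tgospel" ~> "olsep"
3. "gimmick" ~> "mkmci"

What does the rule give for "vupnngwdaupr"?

prnpnugawd

Rule — delete the first 2 characters, then take characters alternately from the front and the back (1st, last, 2nd, 2nd-last, ...).
Applying that to "vupnngwdaupr" gives "prnpnugawd".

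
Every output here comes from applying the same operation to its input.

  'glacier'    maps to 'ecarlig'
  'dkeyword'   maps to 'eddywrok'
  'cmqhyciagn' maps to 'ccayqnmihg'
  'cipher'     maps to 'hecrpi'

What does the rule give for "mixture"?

miexutr

The transformation: sort the characters into reverse alphabetical order, then move the last 3 characters to the front (rotate right by 3).
On "mixture": the first step gives "xutrmie", and the second then gives "miexutr".
(Check on "glacier": → "rligeca" → "ecarlig" ✓)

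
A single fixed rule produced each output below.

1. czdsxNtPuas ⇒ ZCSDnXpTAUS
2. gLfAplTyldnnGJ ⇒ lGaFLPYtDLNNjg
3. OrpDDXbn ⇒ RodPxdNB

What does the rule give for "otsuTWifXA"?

TOUSwtFIax

The pattern: swap each adjacent pair of characters (1↔2, 3↔4, ...), then flip the case of every letter.
Applying that to "otsuTWifXA" gives "TOUSwtFIax".
(Check on "czdsxNtPuas": → "zcsdNxPtaus" → "ZCSDnXpTAUS" ✓)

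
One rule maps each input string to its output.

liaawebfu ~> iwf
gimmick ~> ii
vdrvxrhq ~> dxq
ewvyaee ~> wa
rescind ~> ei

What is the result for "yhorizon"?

The transformation: keep one character in every 3, starting at position 2 (positions 2nd, 5th, 8th, ...).
Doing the same to "yhorizon": "hin".

hin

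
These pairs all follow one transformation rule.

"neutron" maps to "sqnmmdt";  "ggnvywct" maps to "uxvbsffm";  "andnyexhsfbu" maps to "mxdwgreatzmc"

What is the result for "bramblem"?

lakdlaqz

What's happening: shift every letter 1 place backward in the alphabet (wrapping around), then move the first 3 characters to the end (rotate left by 3).
Starting from "bramblem": after the first operation, "aqzlakdl"; after the second, "lakdlaqz".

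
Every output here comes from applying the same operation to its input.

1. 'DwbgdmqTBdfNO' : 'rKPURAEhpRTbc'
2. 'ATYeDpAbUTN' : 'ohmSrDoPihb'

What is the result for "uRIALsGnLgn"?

The transformation: shift every letter 12 places backward in the alphabet (wrapping around), then flip the case of every letter.
Starting from "uRIALsGnLgn": after the first operation, "iFWOZgUbZub"; after the second, "IfwozGuBzUB".
(Check on "ATYeDpAbUTN": → "OHMsRdOpIHB" → "ohmSrDoPihb" ✓)

IfwozGuBzUB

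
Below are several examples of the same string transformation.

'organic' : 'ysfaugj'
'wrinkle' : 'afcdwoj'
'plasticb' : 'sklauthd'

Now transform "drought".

gmyzlvj

Looking at the pairs, the operation is to shift every letter 8 places backward in the alphabet (wrapping around), then move the first 2 characters to the end (rotate left by 2).
On "drought" that produces "gmyzlvj".
(Check on "organic": → "gjysfau" → "ysfaugj" ✓)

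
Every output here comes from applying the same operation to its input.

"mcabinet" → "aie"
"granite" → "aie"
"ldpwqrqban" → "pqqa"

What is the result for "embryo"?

Looking at the pairs, the operation is to keep every other character starting from the first (positions 1st, 3rd, 5th, ...), then delete the first character.
Applying that to "embryo" gives "by".

by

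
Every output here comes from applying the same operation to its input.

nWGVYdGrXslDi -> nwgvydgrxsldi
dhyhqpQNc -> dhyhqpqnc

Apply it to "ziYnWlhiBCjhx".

The pattern: convert every letter to lowercase.
For "ziYnWlhiBCjhx" the result is "ziynwlhibcjhx".

ziynwlhibcjhx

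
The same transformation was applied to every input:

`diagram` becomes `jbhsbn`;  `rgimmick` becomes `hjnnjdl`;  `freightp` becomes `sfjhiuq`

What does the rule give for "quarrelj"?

vbssfmk

In each case the input is transformed by: delete the first character, then shift every letter 1 place forward in the alphabet (wrapping around).
Doing the same to "quarrelj": "vbssfmk".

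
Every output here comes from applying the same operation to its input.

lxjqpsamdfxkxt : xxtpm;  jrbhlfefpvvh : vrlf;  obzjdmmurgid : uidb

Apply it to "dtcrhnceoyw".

wthe

Looking at the pairs, the operation is to keep one character in every 3, starting at position 2 (positions 2nd, 5th, 8th, ...), then sort the characters into reverse alphabetical order.
Applying both steps to "dtcrhnceoyw": "thew", then "wthe".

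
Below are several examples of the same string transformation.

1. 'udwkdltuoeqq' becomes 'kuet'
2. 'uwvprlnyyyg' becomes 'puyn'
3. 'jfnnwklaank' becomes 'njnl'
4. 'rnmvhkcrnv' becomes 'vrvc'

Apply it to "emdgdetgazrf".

Each output is the input with this applied: keep one character in every 3, starting at position 1 (positions 1st, 4th, 7th, ...), then swap each adjacent pair of characters (1↔2, 3↔4, ...).
For "emdgdetgazrf", step one produces "egtz"; step two turns that into "gezt".

gezt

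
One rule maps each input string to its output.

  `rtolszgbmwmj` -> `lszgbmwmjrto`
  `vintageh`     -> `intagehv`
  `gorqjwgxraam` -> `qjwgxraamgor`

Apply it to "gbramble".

The transformation: move the last 3 characters to the front (rotate right by 3), then swap the front and back halves of the string.
Working it through for "gbramble": intermediate "blegbram", final "brambleg".

brambleg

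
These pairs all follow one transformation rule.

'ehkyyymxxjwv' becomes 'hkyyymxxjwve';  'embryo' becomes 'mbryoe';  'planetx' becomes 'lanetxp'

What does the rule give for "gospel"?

What's happening: move the first character to the end.
Doing the same to "gospel": "ospelg".

ospelg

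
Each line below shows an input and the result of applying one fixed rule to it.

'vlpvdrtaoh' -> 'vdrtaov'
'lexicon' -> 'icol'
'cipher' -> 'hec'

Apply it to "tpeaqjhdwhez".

aqjhdwhet

Rule — swap the first and last characters, then delete the first 3 characters.
Applying both steps to "tpeaqjhdwhez": "zpeaqjhdwhet", then "aqjhdwhet".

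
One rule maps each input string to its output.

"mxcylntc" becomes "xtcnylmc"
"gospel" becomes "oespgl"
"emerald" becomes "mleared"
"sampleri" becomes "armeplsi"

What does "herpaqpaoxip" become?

Each output is the input with this applied: take characters alternately from the front and the back (1st, last, 2nd, 2nd-last, ...), then move the first 2 characters to the end (rotate left by 2).
"herpaqpaoxip" → "hpeirxpoaaqp" → "eirxpoaaqphp".

eirxpoaaqphp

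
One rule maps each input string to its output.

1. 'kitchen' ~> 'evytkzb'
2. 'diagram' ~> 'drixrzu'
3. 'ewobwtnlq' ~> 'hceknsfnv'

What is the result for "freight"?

kyxzviw

What's happening: shift every letter 9 places backward in the alphabet (wrapping around), then reverse the string.
So "freight" becomes "kyxzviw".
(Check on "ewobwtnlq": → "vnfsnkech" → "hceknsfnv" ✓)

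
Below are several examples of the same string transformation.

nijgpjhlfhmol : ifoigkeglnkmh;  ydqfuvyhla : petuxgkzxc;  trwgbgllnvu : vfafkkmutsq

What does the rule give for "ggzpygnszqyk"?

The rule is to move the first 2 characters to the end (rotate left by 2), then shift every letter 1 place backward in the alphabet (wrapping around).
On "ggzpygnszqyk": the first step gives "zpygnszqykgg", and the second then gives "yoxfmrypxjff".

yoxfmrypxjff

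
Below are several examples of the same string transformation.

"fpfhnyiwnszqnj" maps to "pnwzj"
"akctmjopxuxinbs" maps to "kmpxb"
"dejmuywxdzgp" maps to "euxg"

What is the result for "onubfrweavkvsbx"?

nfekb

The pattern: keep one character in every 3, starting at position 2 (positions 2nd, 5th, 8th, ...).
Applying that to "onubfrweavkvsbx" gives "nfekb".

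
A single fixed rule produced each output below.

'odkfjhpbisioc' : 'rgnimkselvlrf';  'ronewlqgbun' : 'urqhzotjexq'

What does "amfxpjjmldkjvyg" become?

What's happening: shift every letter 3 places forward in the alphabet (wrapping around).
Doing the same to "amfxpjjmldkjvyg": "dpiasmmpognmybj".

dpiasmmpognmybj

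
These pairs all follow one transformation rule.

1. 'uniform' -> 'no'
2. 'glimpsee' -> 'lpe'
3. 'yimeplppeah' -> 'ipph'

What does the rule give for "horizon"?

oz

The transformation: keep one character in every 3, starting at position 2 (positions 2nd, 5th, 8th, ...).
"horizon" → "oz".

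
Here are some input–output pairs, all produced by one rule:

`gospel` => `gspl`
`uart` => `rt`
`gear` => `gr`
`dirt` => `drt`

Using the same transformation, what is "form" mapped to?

Each output is the input with this applied: remove every vowel.
"form" → "frm".

frm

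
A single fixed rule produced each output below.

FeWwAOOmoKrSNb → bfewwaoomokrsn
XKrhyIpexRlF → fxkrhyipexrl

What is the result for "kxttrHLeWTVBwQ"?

qkxttrhlewtvbw

In each case the input is transformed by: move the last character to the front, then convert every letter to lowercase.
Starting from "kxttrHLeWTVBwQ": after the first operation, "QkxttrHLeWTVBw"; after the second, "qkxttrhlewtvbw".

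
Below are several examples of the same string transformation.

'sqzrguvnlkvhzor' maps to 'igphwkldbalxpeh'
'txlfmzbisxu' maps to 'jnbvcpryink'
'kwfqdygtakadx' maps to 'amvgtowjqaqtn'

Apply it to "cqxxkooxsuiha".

The pattern: shift every letter 10 places backward in the alphabet (wrapping around).
So "cqxxkooxsuiha" becomes "sgnnaeenikyxq".

sgnnaeenikyxq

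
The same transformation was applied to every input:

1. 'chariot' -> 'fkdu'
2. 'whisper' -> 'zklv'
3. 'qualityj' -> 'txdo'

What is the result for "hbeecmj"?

The pattern: shift every letter 3 places forward in the alphabet (wrapping around), then keep only the first 4 characters.
On "hbeecmj": the first step gives "kehhfpm", and the second then gives "kehh".

kehh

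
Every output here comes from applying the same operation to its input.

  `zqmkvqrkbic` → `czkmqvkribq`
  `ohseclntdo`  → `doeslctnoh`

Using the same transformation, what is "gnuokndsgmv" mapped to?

Each output is the input with this applied: swap each adjacent pair of characters (1↔2, 3↔4, ...), then swap the first and last characters.
For "gnuokndsgmv", step one produces "ngounksdmgv"; step two turns that into "vgounksdmgn".

vgounksdmgn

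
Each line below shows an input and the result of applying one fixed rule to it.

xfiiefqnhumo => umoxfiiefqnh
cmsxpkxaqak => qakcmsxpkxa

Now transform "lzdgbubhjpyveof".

eoflzdgbubhjpyv

In each case the input is transformed by: move the last 3 characters to the front (rotate right by 3).
So "lzdgbubhjpyveof" becomes "eoflzdgbubhjpyv".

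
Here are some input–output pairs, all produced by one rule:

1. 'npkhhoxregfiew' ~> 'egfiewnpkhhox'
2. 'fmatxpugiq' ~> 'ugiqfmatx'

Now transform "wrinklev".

levwrin

In each case the input is transformed by: swap the front and back halves of the string, then delete the first character.
So "wrinklev" becomes "levwrin".
(Check on "npkhhoxregfiew": → "regfiewnpkhhox" → "egfiewnpkhhox" ✓)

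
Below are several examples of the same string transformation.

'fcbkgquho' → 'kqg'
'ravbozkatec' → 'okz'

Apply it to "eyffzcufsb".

The transformation: take characters alternately from the front and the back (1st, last, 2nd, 2nd-last, ...), then keep only the last 3 characters.
For "eyffzcufsb" the result is "uzc".

uzc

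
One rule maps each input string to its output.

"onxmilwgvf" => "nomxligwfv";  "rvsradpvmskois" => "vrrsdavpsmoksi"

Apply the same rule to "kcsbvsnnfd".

Looking at the pairs, the operation is to swap each adjacent pair of characters (1↔2, 3↔4, ...).
So "kcsbvsnnfd" becomes "ckbssvnndf".

ckbssvnndf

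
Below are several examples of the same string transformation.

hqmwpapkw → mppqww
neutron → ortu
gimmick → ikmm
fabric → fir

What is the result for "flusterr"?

rrstu

The transformation: sort the characters into alphabetical order, then delete the first 3 characters.
So "flusterr" becomes "rrstu".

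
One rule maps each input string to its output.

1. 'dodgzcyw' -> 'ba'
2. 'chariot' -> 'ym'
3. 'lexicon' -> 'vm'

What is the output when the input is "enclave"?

The rule is to keep one character in every 3, starting at position 3 (positions 3rd, 6th, 9th, ...), then shift every letter 2 places backward in the alphabet (wrapping around).
On "enclave": the first step gives "cv", and the second then gives "at".
(Check on "dodgzcyw": → "dc" → "ba" ✓)

at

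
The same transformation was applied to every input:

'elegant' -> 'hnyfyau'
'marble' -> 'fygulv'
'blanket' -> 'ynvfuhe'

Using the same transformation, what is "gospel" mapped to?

The rule is to move the last 2 characters to the front (rotate right by 2), then shift every letter 6 places backward in the alphabet (wrapping around).
For "gospel", step one produces "elgosp"; step two turns that into "yfaimj".

yfaimj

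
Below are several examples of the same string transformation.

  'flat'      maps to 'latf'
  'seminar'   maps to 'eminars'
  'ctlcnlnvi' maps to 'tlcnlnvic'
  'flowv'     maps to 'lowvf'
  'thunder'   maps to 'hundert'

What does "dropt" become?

The rule is to move the first character to the end.
"dropt" → "roptd".

roptd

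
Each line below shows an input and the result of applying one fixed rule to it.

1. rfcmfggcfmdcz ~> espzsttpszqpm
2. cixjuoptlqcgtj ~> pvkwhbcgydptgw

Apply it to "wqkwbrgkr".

The rule is to shift every letter 13 places forward in the alphabet (wrapping around) — i.e. ROT13.
Applying that to "wqkwbrgkr" gives "jdxjoetxe".

jdxjoetxe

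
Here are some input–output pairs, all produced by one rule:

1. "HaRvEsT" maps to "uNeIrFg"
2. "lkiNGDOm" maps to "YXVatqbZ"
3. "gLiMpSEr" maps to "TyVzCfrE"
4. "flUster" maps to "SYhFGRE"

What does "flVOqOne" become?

The rule is to flip the case of every letter, then shift every letter 13 places forward in the alphabet (wrapping around) — i.e. ROT13.
Doing the same to "flVOqOne": "SYibDbAR".

SYibDbAR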